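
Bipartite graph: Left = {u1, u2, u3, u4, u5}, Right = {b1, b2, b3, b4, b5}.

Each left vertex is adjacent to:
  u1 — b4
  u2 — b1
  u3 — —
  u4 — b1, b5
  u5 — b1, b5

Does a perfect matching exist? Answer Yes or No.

The set {u2, u3, u4, u5} has only 2 neighbours ({b1, b5}), so by Hall's theorem at most 3 of the 5 left vertices can be matched.
Hence no matching covers every left vertex.

No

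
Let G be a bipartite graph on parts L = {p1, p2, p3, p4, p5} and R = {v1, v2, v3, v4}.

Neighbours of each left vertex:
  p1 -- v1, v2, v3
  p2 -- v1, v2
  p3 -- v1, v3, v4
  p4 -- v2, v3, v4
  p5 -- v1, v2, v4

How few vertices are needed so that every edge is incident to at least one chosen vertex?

The 4 edges p1–v3, p2–v1, p3–v4, p4–v2 form a matching, so any vertex cover needs at least 4 vertices (one per matched edge).
Conversely {v1, v2, v3, v4} meets every edge and has exactly 4 vertices, so 4 is optimal.

4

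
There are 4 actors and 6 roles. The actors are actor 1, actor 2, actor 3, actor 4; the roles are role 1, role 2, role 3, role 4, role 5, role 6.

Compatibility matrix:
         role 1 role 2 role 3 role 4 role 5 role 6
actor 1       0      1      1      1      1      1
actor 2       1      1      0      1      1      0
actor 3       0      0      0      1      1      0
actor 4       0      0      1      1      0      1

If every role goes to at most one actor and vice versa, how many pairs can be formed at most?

For example, pair actor 1-role 5, actor 2-role 1, actor 3-role 4, actor 4-role 3.
All 4 actors are matched, so no larger matching exists.

4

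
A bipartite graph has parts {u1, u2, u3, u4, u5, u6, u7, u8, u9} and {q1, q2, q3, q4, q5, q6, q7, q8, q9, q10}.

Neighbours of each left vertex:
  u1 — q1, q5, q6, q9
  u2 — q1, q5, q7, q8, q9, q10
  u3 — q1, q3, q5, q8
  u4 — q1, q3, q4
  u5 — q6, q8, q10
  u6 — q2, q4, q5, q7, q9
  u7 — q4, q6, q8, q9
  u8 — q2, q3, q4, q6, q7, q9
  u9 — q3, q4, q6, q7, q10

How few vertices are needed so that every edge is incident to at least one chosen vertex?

9

The 9 edges u1–q5, u2–q1, u3–q8, u4–q3, u5–q10, u6–q7, u7–q9, u8–q4, u9–q6 form a matching, so any vertex cover needs at least 9 vertices (one per matched edge).
Conversely {u1, u2, u3, u4, u5, u6, u7, u8, u9} meets every edge and has exactly 9 vertices, so 9 is optimal.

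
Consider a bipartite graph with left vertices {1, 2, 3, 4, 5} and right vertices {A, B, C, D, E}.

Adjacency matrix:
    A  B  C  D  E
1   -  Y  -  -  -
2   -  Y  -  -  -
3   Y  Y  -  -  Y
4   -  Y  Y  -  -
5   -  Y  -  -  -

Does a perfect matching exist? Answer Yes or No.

The set {1, 2, 5} has only 1 neighbour ({B}), so by Hall's theorem at most 3 of the 5 left vertices can be matched.
Hence no matching covers every left vertex.

No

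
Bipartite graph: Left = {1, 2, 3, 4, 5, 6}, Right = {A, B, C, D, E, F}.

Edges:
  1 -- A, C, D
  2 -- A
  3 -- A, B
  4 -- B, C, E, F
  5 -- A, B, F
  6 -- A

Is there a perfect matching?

The set {2, 6} has only 1 neighbour ({A}), so by Hall's theorem at most 5 of the 6 left vertices can be matched.
Hence no matching covers every left vertex.

No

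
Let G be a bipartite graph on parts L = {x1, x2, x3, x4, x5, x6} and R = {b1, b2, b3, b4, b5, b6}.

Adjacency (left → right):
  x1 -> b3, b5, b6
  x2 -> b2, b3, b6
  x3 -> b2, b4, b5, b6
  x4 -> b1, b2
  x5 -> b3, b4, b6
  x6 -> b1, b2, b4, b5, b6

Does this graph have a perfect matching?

A valid assignment of size 6: x1→b5, x2→b6, x3→b4, x4→b2, x5→b3, x6→b1.
All 6 left vertices are covered.

Yes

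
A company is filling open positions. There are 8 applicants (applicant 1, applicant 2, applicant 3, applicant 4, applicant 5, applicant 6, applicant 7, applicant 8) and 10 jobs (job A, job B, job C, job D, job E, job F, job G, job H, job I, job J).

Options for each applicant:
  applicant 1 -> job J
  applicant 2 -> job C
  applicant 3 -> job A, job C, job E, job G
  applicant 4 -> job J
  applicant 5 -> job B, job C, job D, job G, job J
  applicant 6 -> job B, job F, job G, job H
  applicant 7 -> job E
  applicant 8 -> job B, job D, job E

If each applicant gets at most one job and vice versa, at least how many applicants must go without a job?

One maximum matching: applicant 1-job J, applicant 2-job C, applicant 3-job A, applicant 5-job B, applicant 6-job G, applicant 7-job E, applicant 8-job D.
The set {applicant 1, applicant 4} has only 1 neighbour ({job J}), so by Hall's theorem at most 7 of the 8 applicants can be matched.
That matches 7 of the 8, leaving 1 unmatched; no matching can do better.

1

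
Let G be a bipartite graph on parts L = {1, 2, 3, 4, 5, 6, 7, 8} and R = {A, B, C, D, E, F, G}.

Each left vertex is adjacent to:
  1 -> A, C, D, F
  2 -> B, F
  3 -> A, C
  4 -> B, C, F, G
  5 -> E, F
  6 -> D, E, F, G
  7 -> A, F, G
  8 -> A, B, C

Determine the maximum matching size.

7

A valid assignment of size 7: 1-C, 2-B, 3-A, 4-G, 5-E, 6-D, 7-F.
The set {1, 2, 3, 4, 5, 6, 7, 8} has only 7 neighbours ({A, B, C, D, E, F, G}), so by Hall's theorem at most 7 of the 8 left vertices can be matched.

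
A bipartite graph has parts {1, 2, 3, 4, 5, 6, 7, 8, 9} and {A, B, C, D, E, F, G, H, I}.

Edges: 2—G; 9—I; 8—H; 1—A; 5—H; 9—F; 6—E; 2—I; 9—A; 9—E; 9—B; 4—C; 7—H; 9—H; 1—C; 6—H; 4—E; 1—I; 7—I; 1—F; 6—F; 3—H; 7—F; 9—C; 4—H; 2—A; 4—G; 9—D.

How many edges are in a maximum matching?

One maximum matching: 1→I, 2→G, 3→H, 4→C, 6→E, 7→F, 9→A.
The set {3, 5, 8} has only 1 neighbour ({H}), so by Hall's theorem at most 7 of the 9 left vertices can be matched.

7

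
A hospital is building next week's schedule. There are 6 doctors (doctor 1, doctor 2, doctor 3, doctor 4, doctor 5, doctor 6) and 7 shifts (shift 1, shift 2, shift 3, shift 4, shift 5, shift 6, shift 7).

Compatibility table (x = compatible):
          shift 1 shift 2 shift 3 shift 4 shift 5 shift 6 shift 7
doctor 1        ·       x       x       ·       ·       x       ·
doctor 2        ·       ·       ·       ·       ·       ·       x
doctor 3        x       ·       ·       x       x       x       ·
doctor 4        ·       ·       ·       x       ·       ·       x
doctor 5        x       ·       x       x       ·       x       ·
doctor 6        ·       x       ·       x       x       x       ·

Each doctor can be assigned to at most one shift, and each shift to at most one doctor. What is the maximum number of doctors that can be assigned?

6

A valid assignment of size 6: doctor 1-shift 2, doctor 2-shift 7, doctor 3-shift 5, doctor 4-shift 4, doctor 5-shift 3, doctor 6-shift 6.
All 6 doctors are matched, so no larger matching exists.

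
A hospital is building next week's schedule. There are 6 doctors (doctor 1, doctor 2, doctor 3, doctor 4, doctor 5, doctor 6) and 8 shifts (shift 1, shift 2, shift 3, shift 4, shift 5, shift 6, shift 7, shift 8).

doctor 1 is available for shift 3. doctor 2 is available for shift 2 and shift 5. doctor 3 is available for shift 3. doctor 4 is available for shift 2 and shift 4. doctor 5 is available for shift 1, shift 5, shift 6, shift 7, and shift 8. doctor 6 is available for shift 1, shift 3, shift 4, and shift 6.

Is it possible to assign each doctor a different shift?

The set {doctor 1, doctor 3} has only 1 neighbour ({shift 3}), so by Hall's theorem at most 5 of the 6 doctors can be matched.
Hence no matching covers every doctor.

No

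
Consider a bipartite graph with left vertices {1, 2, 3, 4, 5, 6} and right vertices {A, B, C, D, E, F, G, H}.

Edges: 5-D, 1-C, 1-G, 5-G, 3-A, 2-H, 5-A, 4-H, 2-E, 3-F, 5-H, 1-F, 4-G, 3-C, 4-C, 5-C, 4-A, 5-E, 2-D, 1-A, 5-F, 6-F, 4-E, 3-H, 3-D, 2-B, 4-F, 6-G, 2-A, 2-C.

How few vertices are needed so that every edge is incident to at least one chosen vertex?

6

{1, 2, 3, 4, 5, 6} is a vertex cover of size 6: every edge has an endpoint in this set.
No smaller cover exists because 1–C, 2–E, 3–H, 4–A, 5–G, 6–F is a matching of size 6, and a cover must include an endpoint of each of these disjoint edges (König's theorem).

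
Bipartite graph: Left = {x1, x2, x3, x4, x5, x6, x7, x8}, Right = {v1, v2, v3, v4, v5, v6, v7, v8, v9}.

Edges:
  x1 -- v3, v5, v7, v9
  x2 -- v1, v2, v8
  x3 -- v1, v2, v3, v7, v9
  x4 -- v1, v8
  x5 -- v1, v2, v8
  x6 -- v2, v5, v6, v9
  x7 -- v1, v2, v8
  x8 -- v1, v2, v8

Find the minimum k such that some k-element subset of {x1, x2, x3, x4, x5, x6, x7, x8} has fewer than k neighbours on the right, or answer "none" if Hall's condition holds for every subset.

Take S = {x2, x4, x5, x7}. Its neighbourhood is {v1, v2, v8}, so |N(S)| = 3 < |S| = 4.
Every subset of size less than 4 has at least as many neighbours as members, so 4 is the minimum.

4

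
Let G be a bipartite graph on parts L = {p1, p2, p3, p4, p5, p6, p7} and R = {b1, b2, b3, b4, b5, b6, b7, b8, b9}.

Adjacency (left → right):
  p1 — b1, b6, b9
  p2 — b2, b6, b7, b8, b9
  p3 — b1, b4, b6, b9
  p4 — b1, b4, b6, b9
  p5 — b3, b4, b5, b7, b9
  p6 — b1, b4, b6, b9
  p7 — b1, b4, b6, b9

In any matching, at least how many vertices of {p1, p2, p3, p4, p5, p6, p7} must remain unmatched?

A valid assignment of size 6: p1→b1, p2→b7, p3→b9, p4→b4, p5→b5, p6→b6.
The set {p1, p3, p4, p6, p7} has only 4 neighbours ({b1, b4, b6, b9}), so by Hall's theorem at most 6 of the 7 left vertices can be matched.
That matches 6 of the 7, leaving 1 unmatched; no matching can do better.

1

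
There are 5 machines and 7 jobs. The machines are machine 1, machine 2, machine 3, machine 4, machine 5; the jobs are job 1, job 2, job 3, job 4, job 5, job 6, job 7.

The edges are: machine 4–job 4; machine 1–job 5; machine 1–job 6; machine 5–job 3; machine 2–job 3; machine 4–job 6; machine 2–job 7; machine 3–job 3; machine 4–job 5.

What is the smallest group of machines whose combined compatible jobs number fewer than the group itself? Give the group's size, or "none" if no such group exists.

Take S = {machine 3, machine 5}. Its neighbourhood is {job 3}, so |N(S)| = 1 < |S| = 2.
No single vertex violates Hall's condition since each has at least one neighbour, so 2 is the minimum.

2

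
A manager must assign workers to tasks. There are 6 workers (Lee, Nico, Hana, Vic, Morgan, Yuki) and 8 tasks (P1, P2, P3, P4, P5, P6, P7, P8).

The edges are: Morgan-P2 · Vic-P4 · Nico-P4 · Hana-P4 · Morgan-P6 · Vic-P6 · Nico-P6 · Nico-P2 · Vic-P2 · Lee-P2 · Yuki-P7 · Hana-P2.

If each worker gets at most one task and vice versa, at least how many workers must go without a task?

2

One maximum matching: Lee-P2, Nico-P6, Hana-P4, Yuki-P7.
The set {Lee, Nico, Hana, Vic, Morgan} has only 3 neighbours ({P2, P4, P6}), so by Hall's theorem at most 4 of the 6 workers can be matched.
That matches 4 of the 6, leaving 2 unmatched; no matching can do better.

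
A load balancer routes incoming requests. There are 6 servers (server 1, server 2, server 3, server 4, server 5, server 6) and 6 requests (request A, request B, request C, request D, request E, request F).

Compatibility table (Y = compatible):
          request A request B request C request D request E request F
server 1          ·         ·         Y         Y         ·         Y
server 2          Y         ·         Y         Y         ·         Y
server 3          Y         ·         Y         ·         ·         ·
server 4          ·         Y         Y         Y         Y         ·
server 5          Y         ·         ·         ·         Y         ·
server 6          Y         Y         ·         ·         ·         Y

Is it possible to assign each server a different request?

One maximum matching: server 1→request C, server 2→request D, server 3→request A, server 4→request B, server 5→request E, server 6→request F.
All 6 servers are covered.

Yes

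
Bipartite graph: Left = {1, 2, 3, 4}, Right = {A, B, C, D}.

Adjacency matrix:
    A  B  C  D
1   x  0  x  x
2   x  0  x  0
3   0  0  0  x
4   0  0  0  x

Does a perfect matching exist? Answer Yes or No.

The set {3, 4} has only 1 neighbour ({D}), so by Hall's theorem at most 3 of the 4 left vertices can be matched.
Hence no matching covers every left vertex.

No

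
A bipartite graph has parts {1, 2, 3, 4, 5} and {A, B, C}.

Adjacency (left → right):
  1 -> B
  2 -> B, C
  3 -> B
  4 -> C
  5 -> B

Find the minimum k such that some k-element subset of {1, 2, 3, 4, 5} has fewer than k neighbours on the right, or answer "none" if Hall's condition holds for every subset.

2

Take S = {1, 3}. Its neighbourhood is {B}, so |N(S)| = 1 < |S| = 2.
No single vertex violates Hall's condition since each has at least one neighbour, so 2 is the minimum.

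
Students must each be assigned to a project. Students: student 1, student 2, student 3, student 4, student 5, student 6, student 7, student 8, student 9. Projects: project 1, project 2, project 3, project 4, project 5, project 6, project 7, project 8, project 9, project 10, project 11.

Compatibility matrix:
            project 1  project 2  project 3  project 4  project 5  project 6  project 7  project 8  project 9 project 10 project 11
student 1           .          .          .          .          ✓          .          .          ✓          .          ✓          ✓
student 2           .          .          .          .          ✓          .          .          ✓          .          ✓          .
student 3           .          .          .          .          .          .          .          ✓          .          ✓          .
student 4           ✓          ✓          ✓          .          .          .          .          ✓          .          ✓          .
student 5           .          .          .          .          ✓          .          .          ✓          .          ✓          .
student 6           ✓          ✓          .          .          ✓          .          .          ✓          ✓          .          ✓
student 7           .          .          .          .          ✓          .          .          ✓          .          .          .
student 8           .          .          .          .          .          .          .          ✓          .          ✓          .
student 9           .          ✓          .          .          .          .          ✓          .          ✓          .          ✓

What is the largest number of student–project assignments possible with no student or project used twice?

7

One maximum matching: student 1→project 11, student 2→project 5, student 3→project 10, student 4→project 3, student 5→project 8, student 6→project 2, student 9→project 9.
The set {student 2, student 3, student 5, student 7, student 8} has only 3 neighbours ({project 10, project 5, project 8}), so by Hall's theorem at most 7 of the 9 students can be matched.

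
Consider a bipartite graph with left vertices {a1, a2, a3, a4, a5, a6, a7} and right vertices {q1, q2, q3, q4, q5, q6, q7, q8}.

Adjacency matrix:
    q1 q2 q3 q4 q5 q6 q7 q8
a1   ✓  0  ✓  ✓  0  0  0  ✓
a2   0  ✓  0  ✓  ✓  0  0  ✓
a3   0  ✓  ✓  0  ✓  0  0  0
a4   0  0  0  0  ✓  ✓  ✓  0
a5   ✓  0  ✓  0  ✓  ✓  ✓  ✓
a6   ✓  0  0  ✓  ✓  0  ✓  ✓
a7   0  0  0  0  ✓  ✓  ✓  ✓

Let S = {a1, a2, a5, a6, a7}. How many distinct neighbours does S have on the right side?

The union of neighbours of {a1, a2, a5, a6, a7} is {q1, q2, q3, q4, q5, q6, q7, q8}, which has 8 elements.
Since |N(S)| = 8 ≥ |S| = 5, Hall's condition holds for this subset.

8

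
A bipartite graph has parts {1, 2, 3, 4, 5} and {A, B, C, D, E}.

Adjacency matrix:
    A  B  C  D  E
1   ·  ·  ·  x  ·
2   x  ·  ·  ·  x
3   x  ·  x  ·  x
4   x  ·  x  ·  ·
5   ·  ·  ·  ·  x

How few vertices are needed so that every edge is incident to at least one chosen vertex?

{1, A, C, E} is a vertex cover of size 4: every edge has an endpoint in this set.
No smaller cover exists because 1–D, 2–A, 3–E, 4–C is a matching of size 4, and a cover must include an endpoint of each of these disjoint edges (König's theorem).

4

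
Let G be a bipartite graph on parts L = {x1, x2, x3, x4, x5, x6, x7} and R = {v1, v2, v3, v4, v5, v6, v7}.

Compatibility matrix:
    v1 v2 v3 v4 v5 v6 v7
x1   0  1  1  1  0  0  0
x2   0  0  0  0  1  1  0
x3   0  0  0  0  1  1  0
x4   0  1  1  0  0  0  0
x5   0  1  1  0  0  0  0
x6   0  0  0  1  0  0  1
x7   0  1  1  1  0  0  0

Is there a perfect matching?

The set {x1, x4, x5, x7} has only 3 neighbours ({v2, v3, v4}), so by Hall's theorem at most 6 of the 7 left vertices can be matched.
Hence no matching covers every left vertex.

No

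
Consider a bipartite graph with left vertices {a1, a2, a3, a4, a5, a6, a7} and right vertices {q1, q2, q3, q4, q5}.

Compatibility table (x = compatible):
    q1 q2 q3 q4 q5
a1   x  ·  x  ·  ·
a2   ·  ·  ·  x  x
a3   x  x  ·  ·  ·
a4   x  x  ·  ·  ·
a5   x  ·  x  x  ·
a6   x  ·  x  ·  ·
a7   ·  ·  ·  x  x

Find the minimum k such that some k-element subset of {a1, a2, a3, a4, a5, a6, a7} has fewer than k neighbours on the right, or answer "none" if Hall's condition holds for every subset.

4

Take S = {a1, a3, a4, a6}. Its neighbourhood is {q1, q2, q3}, so |N(S)| = 3 < |S| = 4.
Every subset of size less than 4 has at least as many neighbours as members, so 4 is the minimum.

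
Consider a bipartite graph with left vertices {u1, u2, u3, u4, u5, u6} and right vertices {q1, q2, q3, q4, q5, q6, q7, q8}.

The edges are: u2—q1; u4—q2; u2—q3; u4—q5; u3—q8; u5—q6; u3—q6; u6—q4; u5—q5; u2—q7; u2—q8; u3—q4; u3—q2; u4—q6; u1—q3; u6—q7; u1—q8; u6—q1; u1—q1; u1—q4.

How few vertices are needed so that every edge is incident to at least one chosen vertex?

6

The 6 edges u1–q8, u2–q7, u3–q6, u4–q2, u5–q5, u6–q4 form a matching, so any vertex cover needs at least 6 vertices (one per matched edge).
Conversely {u1, u2, u3, u4, u5, u6} meets every edge and has exactly 6 vertices, so 6 is optimal.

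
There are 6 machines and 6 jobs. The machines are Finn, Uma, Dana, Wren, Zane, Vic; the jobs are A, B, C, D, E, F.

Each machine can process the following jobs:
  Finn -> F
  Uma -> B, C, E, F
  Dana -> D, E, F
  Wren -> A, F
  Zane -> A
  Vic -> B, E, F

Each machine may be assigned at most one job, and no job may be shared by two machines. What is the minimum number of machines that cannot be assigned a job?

One maximum matching: Finn→F, Uma→E, Dana→D, Wren→A, Vic→B.
The set {Finn, Wren, Zane} has only 2 neighbours ({A, F}), so by Hall's theorem at most 5 of the 6 machines can be matched.
That matches 5 of the 6, leaving 1 unmatched; no matching can do better.

1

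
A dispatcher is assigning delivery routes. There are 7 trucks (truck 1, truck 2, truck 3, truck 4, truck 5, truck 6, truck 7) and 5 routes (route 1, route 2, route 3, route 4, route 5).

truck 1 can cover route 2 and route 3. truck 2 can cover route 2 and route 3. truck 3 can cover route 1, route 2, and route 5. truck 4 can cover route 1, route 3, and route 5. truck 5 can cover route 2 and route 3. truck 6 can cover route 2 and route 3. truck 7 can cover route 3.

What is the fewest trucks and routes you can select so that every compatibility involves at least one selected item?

A maximum matching has 4 edges (e.g. truck 1–route 3, truck 2–route 2, truck 3–route 5, truck 4–route 1).
By König's theorem the minimum vertex cover has the same size. One such cover is {truck 3, truck 4, route 2, route 3}.

4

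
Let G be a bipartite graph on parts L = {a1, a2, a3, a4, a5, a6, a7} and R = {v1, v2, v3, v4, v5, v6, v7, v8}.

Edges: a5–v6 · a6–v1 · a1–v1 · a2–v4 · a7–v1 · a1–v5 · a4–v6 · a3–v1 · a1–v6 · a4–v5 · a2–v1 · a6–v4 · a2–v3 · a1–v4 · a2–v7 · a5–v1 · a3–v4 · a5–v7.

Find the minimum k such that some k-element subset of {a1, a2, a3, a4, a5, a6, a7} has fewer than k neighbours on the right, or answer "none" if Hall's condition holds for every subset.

Take S = {a3, a6, a7}. Its neighbourhood is {v1, v4}, so |N(S)| = 2 < |S| = 3.
Every subset of size less than 3 has at least as many neighbours as members, so 3 is the minimum.

3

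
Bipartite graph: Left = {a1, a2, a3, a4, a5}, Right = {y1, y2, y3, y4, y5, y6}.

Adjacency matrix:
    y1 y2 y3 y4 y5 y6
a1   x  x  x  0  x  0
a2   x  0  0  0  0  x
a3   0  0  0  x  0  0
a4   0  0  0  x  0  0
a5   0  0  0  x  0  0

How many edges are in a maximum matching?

One maximum matching: a1–y3, a2–y1, a3–y4.
The set {a3, a4, a5} has only 1 neighbour ({y4}), so by Hall's theorem at most 3 of the 5 left vertices can be matched.

3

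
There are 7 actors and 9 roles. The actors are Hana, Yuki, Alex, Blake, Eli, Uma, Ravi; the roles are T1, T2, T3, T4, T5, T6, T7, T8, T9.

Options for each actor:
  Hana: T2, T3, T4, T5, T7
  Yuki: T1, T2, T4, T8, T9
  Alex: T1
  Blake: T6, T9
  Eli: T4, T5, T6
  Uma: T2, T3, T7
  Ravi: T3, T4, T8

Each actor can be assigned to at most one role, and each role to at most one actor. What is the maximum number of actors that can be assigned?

For example, pair Hana–T7, Yuki–T4, Alex–T1, Blake–T9, Eli–T6, Uma–T2, Ravi–T8.
This saturates every actor, so 7 is the maximum.

7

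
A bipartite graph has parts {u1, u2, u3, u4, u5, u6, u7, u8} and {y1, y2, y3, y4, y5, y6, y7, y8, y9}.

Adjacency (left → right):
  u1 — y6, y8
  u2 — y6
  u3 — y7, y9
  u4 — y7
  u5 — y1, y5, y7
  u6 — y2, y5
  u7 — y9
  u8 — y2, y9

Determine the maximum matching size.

7

For example, pair u1→y8, u2→y6, u3→y9, u4→y7, u5→y1, u6→y5, u8→y2.
The set {u3, u4, u7} has only 2 neighbours ({y7, y9}), so by Hall's theorem at most 7 of the 8 left vertices can be matched.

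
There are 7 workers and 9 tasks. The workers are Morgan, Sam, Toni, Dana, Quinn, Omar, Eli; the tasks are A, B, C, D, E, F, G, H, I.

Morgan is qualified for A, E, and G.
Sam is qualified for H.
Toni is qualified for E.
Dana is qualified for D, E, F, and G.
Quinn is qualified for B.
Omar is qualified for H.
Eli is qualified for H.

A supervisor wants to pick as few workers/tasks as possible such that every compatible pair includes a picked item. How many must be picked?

The 5 edges Morgan–G, Sam–H, Toni–E, Dana–D, Quinn–B form a matching, so any vertex cover needs at least 5 vertices (one per matched edge).
Conversely {Morgan, Toni, Dana, Quinn, H} meets every edge and has exactly 5 vertices, so 5 is optimal.

5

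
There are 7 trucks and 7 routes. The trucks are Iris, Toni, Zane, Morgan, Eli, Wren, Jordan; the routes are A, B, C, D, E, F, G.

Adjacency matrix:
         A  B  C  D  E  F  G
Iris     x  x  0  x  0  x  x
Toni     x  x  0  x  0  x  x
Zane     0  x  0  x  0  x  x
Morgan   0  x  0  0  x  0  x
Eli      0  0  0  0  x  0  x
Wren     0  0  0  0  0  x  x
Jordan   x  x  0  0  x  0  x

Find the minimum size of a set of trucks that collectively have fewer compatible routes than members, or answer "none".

Take S = {Iris, Toni, Zane, Morgan, Eli, Wren, Jordan}. Its neighbourhood is {A, B, D, E, F, G}, so |N(S)| = 6 < |S| = 7.
Every subset of size less than 7 has at least as many neighbours as members, so 7 is the minimum.

7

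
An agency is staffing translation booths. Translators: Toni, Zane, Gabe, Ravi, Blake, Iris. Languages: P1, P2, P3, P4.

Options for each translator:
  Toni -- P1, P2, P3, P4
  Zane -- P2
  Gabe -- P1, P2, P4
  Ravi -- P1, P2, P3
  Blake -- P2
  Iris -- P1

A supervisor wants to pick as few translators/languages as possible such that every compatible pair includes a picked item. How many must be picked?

4

A maximum matching has 4 edges (e.g. Toni–P3, Zane–P2, Gabe–P4, Ravi–P1).
By König's theorem the minimum vertex cover has the same size. One such cover is {P1, P2, P3, P4}.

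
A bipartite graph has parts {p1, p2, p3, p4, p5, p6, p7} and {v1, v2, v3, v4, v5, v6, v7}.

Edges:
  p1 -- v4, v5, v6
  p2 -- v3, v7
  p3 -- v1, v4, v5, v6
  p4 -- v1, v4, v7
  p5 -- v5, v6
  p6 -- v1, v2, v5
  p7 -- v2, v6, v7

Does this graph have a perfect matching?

For example, pair p1–v4, p2–v3, p3–v6, p4–v7, p5–v5, p6–v1, p7–v2.
Every left vertex is matched, so this is a perfect matching.

Yes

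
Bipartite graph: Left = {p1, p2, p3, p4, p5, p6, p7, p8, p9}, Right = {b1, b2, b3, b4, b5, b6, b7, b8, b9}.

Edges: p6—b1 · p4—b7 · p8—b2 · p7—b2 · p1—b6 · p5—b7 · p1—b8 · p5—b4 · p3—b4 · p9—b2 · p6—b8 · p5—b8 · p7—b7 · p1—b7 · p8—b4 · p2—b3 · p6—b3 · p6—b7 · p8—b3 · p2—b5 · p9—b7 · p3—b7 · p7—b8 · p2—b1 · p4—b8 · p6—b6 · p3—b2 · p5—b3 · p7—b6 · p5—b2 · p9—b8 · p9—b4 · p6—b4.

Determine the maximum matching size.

For example, pair p1–b6, p2–b5, p3–b2, p4–b7, p5–b4, p6–b1, p7–b8, p8–b3.
The set {p1, p3, p4, p5, p7, p8, p9} has only 6 neighbours ({b2, b3, b4, b6, b7, b8}), so by Hall's theorem at most 8 of the 9 left vertices can be matched.

8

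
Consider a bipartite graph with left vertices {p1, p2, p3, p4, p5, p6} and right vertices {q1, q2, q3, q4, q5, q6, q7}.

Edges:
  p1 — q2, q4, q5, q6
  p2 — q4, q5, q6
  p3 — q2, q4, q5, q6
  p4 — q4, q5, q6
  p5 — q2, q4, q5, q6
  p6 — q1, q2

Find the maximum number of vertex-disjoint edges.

One maximum matching: p1-q5, p2-q4, p3-q2, p4-q6, p6-q1.
The set {p1, p2, p3, p4, p5} has only 4 neighbours ({q2, q4, q5, q6}), so by Hall's theorem at most 5 of the 6 left vertices can be matched.

5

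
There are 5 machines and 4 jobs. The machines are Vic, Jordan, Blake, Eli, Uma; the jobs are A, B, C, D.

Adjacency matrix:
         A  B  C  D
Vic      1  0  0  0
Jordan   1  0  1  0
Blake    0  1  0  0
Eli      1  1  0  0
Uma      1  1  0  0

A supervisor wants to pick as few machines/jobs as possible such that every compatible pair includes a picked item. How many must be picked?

{Jordan, A, B} is a vertex cover of size 3: every edge has an endpoint in this set.
No smaller cover exists because Vic–A, Jordan–C, Blake–B is a matching of size 3, and a cover must include an endpoint of each of these disjoint edges (König's theorem).

3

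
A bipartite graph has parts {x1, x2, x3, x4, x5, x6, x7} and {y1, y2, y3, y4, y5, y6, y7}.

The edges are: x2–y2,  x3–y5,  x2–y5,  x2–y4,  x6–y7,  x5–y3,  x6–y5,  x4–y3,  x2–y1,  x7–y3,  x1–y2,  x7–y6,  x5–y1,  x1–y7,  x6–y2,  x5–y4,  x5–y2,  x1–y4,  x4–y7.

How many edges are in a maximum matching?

7

One maximum matching: x1–y4, x2–y2, x3–y5, x4–y3, x5–y1, x6–y7, x7–y6.
All 7 left vertices are matched, so no larger matching exists.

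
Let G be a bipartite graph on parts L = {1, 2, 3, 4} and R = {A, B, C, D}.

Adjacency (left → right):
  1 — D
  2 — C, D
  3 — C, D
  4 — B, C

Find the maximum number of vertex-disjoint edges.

For example, pair 1-D, 2-C, 4-B.
The set {1, 2, 3} has only 2 neighbours ({C, D}), so by Hall's theorem at most 3 of the 4 left vertices can be matched.

3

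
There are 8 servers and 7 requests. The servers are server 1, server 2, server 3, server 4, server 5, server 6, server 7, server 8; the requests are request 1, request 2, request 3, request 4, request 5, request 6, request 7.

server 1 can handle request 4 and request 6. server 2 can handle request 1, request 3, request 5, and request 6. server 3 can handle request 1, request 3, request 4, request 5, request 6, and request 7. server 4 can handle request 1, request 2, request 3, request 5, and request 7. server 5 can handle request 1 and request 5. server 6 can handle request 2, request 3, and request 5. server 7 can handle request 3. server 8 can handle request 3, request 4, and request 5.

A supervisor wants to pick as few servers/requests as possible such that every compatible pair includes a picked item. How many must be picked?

7

{request 1, request 2, request 3, request 4, request 5, request 6, request 7} is a vertex cover of size 7: every edge has an endpoint in this set.
No smaller cover exists because server 1–request 4, server 2–request 6, server 3–request 7, server 4–request 2, server 5–request 1, server 6–request 5, server 7–request 3 is a matching of size 7, and a cover must include an endpoint of each of these disjoint edges (König's theorem).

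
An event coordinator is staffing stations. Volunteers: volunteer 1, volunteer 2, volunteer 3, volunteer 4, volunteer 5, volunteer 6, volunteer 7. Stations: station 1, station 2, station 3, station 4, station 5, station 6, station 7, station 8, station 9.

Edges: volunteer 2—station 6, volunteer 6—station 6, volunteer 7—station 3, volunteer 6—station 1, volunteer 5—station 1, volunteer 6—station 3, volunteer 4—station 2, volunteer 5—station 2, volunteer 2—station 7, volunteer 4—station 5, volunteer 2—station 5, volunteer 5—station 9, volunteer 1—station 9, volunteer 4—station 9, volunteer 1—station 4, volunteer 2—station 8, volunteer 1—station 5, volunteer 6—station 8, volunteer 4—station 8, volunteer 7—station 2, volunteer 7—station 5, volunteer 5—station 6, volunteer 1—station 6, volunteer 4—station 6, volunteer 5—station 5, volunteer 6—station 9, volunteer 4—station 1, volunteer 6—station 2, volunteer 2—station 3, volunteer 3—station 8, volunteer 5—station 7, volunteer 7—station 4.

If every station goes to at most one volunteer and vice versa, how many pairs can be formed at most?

7

One maximum matching: volunteer 1-station 4, volunteer 2-station 3, volunteer 3-station 8, volunteer 4-station 1, volunteer 5-station 7, volunteer 6-station 6, volunteer 7-station 2.
This saturates every volunteer, so 7 is the maximum.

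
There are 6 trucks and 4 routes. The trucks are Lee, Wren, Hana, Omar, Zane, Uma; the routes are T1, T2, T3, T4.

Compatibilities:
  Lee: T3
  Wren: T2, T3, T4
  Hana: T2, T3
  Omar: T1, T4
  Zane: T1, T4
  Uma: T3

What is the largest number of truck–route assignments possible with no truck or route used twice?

4

One maximum matching: Lee→T3, Wren→T4, Hana→T2, Omar→T1.
The set {Lee, Wren, Hana, Omar, Zane, Uma} has only 4 neighbours ({T1, T2, T3, T4}), so by Hall's theorem at most 4 of the 6 trucks can be matched.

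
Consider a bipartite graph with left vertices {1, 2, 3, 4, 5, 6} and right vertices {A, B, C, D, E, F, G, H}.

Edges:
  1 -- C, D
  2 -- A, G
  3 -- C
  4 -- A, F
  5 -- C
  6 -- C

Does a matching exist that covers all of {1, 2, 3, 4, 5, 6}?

The set {3, 5, 6} has only 1 neighbour ({C}), so by Hall's theorem at most 4 of the 6 left vertices can be matched.
Hence no matching covers every left vertex.

No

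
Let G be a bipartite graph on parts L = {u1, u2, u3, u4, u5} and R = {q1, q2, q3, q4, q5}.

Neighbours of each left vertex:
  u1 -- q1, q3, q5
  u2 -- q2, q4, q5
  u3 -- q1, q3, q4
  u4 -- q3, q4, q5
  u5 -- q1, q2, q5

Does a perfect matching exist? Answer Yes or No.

Yes

One maximum matching: u1-q3, u2-q5, u3-q1, u4-q4, u5-q2.
All 5 left vertices are covered.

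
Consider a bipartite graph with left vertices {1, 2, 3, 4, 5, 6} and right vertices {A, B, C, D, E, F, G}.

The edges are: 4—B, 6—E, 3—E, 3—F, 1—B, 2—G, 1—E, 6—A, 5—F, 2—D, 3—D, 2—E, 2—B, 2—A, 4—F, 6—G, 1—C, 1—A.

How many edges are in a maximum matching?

6

One maximum matching: 1–C, 2–G, 3–D, 4–B, 5–F, 6–E.
All 6 left vertices are matched, so no larger matching exists.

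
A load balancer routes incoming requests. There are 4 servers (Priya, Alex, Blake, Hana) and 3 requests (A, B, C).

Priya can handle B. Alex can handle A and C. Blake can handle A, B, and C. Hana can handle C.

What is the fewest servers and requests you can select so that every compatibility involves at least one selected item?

3

The 3 edges Priya–B, Alex–A, Blake–C form a matching, so any vertex cover needs at least 3 vertices (one per matched edge).
Conversely {A, B, C} meets every edge and has exactly 3 vertices, so 3 is optimal.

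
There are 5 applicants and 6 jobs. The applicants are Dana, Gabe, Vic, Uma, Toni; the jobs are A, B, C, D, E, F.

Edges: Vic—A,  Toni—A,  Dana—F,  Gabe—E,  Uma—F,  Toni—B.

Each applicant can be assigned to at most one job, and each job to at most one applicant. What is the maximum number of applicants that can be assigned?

For example, pair Dana–F, Gabe–E, Vic–A, Toni–B.
The set {Dana, Uma} has only 1 neighbour ({F}), so by Hall's theorem at most 4 of the 5 applicants can be matched.

4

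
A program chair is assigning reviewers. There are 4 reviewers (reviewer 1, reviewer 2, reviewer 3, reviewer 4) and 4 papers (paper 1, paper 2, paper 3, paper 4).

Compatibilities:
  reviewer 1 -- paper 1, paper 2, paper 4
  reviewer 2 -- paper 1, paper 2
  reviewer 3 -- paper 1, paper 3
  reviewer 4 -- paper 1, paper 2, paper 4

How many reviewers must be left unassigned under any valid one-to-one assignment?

A valid assignment of size 4: reviewer 1–paper 1, reviewer 2–paper 2, reviewer 3–paper 3, reviewer 4–paper 4.
This saturates every reviewer, so 4 is the maximum.
That matches 4 of the 4, leaving 0 unmatched; no matching can do better.

0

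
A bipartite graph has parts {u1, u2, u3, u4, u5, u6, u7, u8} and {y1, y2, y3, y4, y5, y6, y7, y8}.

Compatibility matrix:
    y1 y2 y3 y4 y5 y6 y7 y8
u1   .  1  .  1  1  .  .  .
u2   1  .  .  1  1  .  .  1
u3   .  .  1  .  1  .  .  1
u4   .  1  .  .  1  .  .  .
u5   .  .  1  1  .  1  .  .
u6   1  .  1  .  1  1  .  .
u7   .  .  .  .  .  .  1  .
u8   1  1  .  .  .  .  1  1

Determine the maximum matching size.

One maximum matching: u1-y5, u2-y4, u3-y8, u4-y2, u5-y3, u6-y6, u7-y7, u8-y1.
This saturates every left vertex, so 8 is the maximum.

8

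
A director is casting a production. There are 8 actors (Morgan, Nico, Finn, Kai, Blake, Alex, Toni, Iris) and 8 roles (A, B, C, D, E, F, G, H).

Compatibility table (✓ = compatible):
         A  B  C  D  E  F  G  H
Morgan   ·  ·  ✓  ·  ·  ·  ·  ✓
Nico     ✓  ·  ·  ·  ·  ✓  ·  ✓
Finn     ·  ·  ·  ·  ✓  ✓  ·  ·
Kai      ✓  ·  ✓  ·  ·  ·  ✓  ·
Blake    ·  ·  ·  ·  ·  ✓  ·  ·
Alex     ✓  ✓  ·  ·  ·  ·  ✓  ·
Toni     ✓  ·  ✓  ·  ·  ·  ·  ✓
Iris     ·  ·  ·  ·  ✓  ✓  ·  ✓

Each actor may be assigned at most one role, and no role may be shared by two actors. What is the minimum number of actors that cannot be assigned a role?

1

For example, pair Morgan-H, Nico-A, Finn-E, Kai-G, Blake-F, Alex-B, Toni-C.
The set {Morgan, Nico, Finn, Blake, Toni, Iris} has only 5 neighbours ({A, C, E, F, H}), so by Hall's theorem at most 7 of the 8 actors can be matched.
That matches 7 of the 8, leaving 1 unmatched; no matching can do better.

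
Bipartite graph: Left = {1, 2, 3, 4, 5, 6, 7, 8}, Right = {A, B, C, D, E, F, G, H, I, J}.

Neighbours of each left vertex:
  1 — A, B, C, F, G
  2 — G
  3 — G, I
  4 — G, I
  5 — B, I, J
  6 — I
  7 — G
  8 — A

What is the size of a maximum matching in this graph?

5

A valid assignment of size 5: 1→B, 2→G, 3→I, 5→J, 8→A.
The set {2, 3, 4, 6, 7} has only 2 neighbours ({G, I}), so by Hall's theorem at most 5 of the 8 left vertices can be matched.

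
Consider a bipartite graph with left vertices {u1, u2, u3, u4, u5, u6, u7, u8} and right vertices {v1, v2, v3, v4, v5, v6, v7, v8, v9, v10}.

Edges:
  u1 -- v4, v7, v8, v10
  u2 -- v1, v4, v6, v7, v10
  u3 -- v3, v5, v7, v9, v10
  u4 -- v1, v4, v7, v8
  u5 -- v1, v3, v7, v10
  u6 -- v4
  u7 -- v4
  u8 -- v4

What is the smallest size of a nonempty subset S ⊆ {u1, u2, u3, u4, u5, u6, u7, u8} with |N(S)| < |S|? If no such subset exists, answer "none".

Take S = {u6, u7}. Its neighbourhood is {v4}, so |N(S)| = 1 < |S| = 2.
No single vertex violates Hall's condition since each has at least one neighbour, so 2 is the minimum.

2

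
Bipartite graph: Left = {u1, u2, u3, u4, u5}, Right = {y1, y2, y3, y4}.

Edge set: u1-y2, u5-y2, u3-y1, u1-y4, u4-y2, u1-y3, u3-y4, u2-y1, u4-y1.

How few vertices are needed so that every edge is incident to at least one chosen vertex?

4

{u1, u3, y1, y2} is a vertex cover of size 4: every edge has an endpoint in this set.
No smaller cover exists because u1–y3, u2–y1, u3–y4, u4–y2 is a matching of size 4, and a cover must include an endpoint of each of these disjoint edges (König's theorem).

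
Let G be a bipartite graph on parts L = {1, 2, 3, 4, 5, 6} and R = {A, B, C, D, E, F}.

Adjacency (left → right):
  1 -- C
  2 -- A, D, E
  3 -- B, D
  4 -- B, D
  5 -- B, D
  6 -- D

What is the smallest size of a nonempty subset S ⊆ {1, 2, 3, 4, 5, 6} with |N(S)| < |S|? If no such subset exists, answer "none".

Take S = {3, 4, 5}. Its neighbourhood is {B, D}, so |N(S)| = 2 < |S| = 3.
Every subset of size less than 3 has at least as many neighbours as members, so 3 is the minimum.

3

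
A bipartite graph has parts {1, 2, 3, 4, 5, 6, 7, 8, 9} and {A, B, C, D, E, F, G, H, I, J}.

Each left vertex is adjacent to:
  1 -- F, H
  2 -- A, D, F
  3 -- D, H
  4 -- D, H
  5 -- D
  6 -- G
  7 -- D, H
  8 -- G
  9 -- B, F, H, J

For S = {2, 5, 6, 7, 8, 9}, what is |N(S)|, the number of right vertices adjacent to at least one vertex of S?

7

The union of neighbours of {2, 5, 6, 7, 8, 9} is {A, B, D, F, G, H, J}, which has 7 elements.
Since |N(S)| = 7 ≥ |S| = 6, Hall's condition holds for this subset.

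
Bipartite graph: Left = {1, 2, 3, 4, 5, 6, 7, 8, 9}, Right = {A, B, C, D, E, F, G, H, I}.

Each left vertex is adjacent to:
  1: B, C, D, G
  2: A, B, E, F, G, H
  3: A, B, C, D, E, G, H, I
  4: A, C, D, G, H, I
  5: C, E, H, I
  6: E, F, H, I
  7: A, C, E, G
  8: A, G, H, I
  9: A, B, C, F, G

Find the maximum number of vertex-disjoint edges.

One maximum matching: 1–D, 2–A, 3–B, 4–I, 5–E, 6–F, 7–C, 8–H, 9–G.
All 9 left vertices are matched, so no larger matching exists.

9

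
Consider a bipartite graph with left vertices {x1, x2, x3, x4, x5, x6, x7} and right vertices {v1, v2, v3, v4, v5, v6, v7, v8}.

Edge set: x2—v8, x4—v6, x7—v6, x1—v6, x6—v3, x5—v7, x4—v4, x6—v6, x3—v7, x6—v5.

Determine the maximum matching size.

For example, pair x1-v6, x2-v8, x3-v7, x4-v4, x6-v3.
The set {x1, x3, x5, x7} has only 2 neighbours ({v6, v7}), so by Hall's theorem at most 5 of the 7 left vertices can be matched.

5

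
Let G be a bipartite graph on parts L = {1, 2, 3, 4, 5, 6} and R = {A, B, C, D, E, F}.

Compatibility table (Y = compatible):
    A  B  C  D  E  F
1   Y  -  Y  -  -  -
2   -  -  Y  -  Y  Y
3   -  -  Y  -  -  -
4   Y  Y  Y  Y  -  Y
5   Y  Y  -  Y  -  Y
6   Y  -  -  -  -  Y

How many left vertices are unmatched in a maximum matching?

For example, pair 1-A, 2-E, 3-C, 4-B, 5-D, 6-F.
This saturates every left vertex, so 6 is the maximum.
That matches 6 of the 6, leaving 0 unmatched; no matching can do better.

0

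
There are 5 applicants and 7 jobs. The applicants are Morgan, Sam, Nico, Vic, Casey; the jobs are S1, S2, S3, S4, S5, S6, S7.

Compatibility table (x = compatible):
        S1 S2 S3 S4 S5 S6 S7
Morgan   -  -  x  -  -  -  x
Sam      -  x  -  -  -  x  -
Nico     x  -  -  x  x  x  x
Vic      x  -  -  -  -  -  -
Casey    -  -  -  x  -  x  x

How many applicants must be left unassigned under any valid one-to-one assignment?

A valid assignment of size 5: Morgan–S3, Sam–S2, Nico–S7, Vic–S1, Casey–S4.
All 5 applicants are matched, so no larger matching exists.
That matches 5 of the 5, leaving 0 unmatched; no matching can do better.

0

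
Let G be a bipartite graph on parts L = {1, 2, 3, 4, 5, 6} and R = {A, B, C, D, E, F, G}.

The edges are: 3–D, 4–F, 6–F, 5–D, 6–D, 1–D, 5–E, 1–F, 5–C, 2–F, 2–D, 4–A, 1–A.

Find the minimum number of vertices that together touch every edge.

4

A maximum matching has 4 edges (e.g. 1–A, 2–F, 3–D, 5–E).
By König's theorem the minimum vertex cover has the same size. One such cover is {5, A, D, F}.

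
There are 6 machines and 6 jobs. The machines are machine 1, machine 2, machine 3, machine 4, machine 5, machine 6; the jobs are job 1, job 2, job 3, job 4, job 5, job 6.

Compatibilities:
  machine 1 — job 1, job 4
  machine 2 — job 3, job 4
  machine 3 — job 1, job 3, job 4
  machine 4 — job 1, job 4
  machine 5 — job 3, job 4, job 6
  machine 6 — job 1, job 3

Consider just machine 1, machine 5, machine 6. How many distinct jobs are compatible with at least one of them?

The union of neighbours of {machine 1, machine 5, machine 6} is {job 1, job 3, job 4, job 6}, which has 4 elements.
Since |N(S)| = 4 ≥ |S| = 3, Hall's condition holds for this subset.

4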